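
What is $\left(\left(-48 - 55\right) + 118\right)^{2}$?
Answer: $225$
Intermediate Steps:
$\left(\left(-48 - 55\right) + 118\right)^{2} = \left(-103 + 118\right)^{2} = 15^{2} = 225$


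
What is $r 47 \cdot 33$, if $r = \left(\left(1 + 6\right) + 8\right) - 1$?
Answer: $21714$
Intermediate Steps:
$r = 14$ ($r = \left(7 + 8\right) - 1 = 15 - 1 = 14$)
$r 47 \cdot 33 = 14 \cdot 47 \cdot 33 = 658 \cdot 33 = 21714$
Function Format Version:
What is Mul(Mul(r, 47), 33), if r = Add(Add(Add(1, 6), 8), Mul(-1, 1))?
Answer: 21714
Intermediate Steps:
r = 14 (r = Add(Add(7, 8), -1) = Add(15, -1) = 14)
Mul(Mul(r, 47), 33) = Mul(Mul(14, 47), 33) = Mul(658, 33) = 21714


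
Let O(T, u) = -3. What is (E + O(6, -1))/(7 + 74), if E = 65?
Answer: 62/81 ≈ 0.76543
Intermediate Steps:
(E + O(6, -1))/(7 + 74) = (65 - 3)/(7 + 74) = 62/81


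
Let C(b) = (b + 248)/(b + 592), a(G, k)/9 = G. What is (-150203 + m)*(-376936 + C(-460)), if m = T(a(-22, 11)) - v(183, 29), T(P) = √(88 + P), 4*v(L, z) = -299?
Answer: 2489915258911/44 - 12438941*I*√110/33 ≈ 5.6589e+10 - 3.9534e+6*I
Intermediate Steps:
v(L, z) = -299/4 (v(L, z) = (¼)*(-299) = -299/4)
a(G, k) = 9*G
C(b) = (248 + b)/(592 + b)
m = 299/4 + I*√110 (m = √(88 + 9*(-22)) - 1*(-299/4) = √(88 - 198) + 299/4 = √(-110) + 299/4 = I*√110 + 299/4 = 299/4 + I*√110 ≈ 74.75 + 10.488*I)
(-150203 + m)*(-376936 + C(-460)) = (-150203 + (299/4 + I*√110))*(-376936 + (248 - 460)/(592 - 460)) = (-600513/4 + I*√110)*(-376936 - 212/132) = (-600513/4 + I*√110)*(-376936 + (1/132)*(-212)) = (-600513/4 + I*√110)*(-376936 - 53/33) = (-600513/4 + I*√110)*(-12438941/33) = 2489915258911/44 - 12438941*I*√110/33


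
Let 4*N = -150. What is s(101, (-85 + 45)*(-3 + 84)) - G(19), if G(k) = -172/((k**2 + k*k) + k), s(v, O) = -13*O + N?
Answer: 62366609/1482 ≈ 42083.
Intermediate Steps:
N = -75/2 (N = (1/4)*(-150) = -75/2 ≈ -37.500)
s(v, O) = -75/2 - 13*O (s(v, O) = -13*O - 75/2 = -75/2 - 13*O)
G(k) = -172/(k + 2*k**2) (G(k) = -172/((k**2 + k**2) + k) = -172/(2*k**2 + k) = -172/(k + 2*k**2))
s(101, (-85 + 45)*(-3 + 84)) - G(19) = (-75/2 - 13*(-85 + 45)*(-3 + 84)) - (-172)/(19*(1 + 2*19)) = (-75/2 - (-520)*81) - (-172)/(19*(1 + 38)) = (-75/2 - 13*(-3240)) - (-172)/(19*39) = (-75/2 + 42120) - (-172)/(19*39) = 84165/2 - 1*(-172/741) = 84165/2 + 172/741 = 62366609/1482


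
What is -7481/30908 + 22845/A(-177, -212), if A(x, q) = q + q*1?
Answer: -177316301/3276248 ≈ -54.122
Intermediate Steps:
A(x, q) = 2*q (A(x, q) = q + q = 2*q)
-7481/30908 + 22845/A(-177, -212) = -7481/30908 + 22845/((2*(-212))) = -7481*1/30908 + 22845/(-424) = -7481/30908 + 22845*(-1/424) = -7481/30908 - 22845/424 = -177316301/3276248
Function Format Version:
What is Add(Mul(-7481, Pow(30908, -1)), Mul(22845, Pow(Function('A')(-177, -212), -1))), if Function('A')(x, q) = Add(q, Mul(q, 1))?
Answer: Rational(-177316301, 3276248) ≈ -54.122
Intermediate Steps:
Function('A')(x, q) = Mul(2, q) (Function('A')(x, q) = Add(q, q) = Mul(2, q))
Add(Mul(-7481, Pow(30908, -1)), Mul(22845, Pow(Function('A')(-177, -212), -1))) = Add(Mul(-7481, Pow(30908, -1)), Mul(22845, Pow(Mul(2, -212), -1))) = Add(Mul(-7481, Rational(1, 30908)), Mul(22845, Pow(-424, -1))) = Add(Rational(-7481, 30908), Mul(22845, Rational(-1, 424))) = Add(Rational(-7481, 30908), Rational(-22845, 424)) = Rational(-177316301, 3276248)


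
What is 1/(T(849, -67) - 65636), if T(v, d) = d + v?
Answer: -1/64854 ≈ -1.5419e-5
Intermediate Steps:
1/(T(849, -67) - 65636) = 1/((-67 + 849) - 65636) = 1/(782 - 65636) = 1/(-64854) = -1/64854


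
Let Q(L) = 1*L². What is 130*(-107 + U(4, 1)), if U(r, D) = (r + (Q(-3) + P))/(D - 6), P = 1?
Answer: -14274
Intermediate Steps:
Q(L) = L²
U(r, D) = (10 + r)/(-6 + D) (U(r, D) = (r + ((-3)² + 1))/(D - 6) = (r + (9 + 1))/(-6 + D) = (r + 10)/(-6 + D) = (10 + r)/(-6 + D))
130*(-107 + U(4, 1)) = 130*(-107 + (10 + 4)/(-6 + 1)) = 130*(-107 + 14/(-5)) = 130*(-107 - ⅕*14) = 130*(-107 - 14/5) = 130*(-549/5) = -14274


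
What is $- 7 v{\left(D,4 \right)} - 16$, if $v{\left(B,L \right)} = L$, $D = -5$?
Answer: $-44$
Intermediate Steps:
$- 7 v{\left(D,4 \right)} - 16 = \left(-7\right) 4 - 16 = -28 - 16 = -44$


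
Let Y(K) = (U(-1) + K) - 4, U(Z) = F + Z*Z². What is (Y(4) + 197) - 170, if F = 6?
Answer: 32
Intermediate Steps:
U(Z) = 6 + Z³ (U(Z) = 6 + Z*Z² = 6 + Z³)
Y(K) = 1 + K (Y(K) = ((6 + (-1)³) + K) - 4 = ((6 - 1) + K) - 4 = (5 + K) - 4 = 1 + K)
(Y(4) + 197) - 170 = ((1 + 4) + 197) - 170 = (5 + 197) - 170 = 202 - 170 = 32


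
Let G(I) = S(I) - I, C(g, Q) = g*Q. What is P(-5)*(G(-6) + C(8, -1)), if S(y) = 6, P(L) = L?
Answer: -20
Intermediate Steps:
C(g, Q) = Q*g
G(I) = 6 - I
P(-5)*(G(-6) + C(8, -1)) = -5*((6 - 1*(-6)) - 1*8) = -5*((6 + 6) - 8) = -5*(12 - 8) = -5*4 = -20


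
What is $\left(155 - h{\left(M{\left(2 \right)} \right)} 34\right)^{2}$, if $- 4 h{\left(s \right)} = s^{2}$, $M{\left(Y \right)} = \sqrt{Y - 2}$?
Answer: $24025$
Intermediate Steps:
$M{\left(Y \right)} = \sqrt{-2 + Y}$
$h{\left(s \right)} = - \frac{s^{2}}{4}$
$\left(155 - h{\left(M{\left(2 \right)} \right)} 34\right)^{2} = \left(155 - - \frac{\left(\sqrt{-2 + 2}\right)^{2}}{4} \cdot 34\right)^{2} = \left(155 - - \frac{\left(\sqrt{0}\right)^{2}}{4} \cdot 34\right)^{2} = \left(155 - - \frac{0^{2}}{4} \cdot 34\right)^{2} = \left(155 - \left(- \frac{1}{4}\right) 0 \cdot 34\right)^{2} = \left(155 - 0 \cdot 34\right)^{2} = \left(155 - 0\right)^{2} = \left(155 + 0\right)^{2} = 155^{2} = 24025$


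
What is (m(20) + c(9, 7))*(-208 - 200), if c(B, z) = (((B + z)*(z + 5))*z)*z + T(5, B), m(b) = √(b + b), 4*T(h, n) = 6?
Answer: -3839076 - 816*√10 ≈ -3.8417e+6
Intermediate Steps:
T(h, n) = 3/2 (T(h, n) = (¼)*6 = 3/2)
m(b) = √2*√b (m(b) = √(2*b) = √2*√b)
c(B, z) = 3/2 + z²*(5 + z)*(B + z) (c(B, z) = (((B + z)*(z + 5))*z)*z + 3/2 = (((B + z)*(5 + z))*z)*z + 3/2 = (((5 + z)*(B + z))*z)*z + 3/2 = (z*(5 + z)*(B + z))*z + 3/2 = z²*(5 + z)*(B + z) + 3/2 = 3/2 + z²*(5 + z)*(B + z))
(m(20) + c(9, 7))*(-208 - 200) = (√2*√20 + (3/2 + 7⁴ + 5*7³ + 9*7³ + 5*9*7²))*(-208 - 200) = (√2*(2*√5) + (3/2 + 2401 + 5*343 + 9*343 + 5*9*49))*(-408) = (2*√10 + (3/2 + 2401 + 1715 + 3087 + 2205))*(-408) = (2*√10 + 18819/2)*(-408) = (18819/2 + 2*√10)*(-408) = -3839076 - 816*√10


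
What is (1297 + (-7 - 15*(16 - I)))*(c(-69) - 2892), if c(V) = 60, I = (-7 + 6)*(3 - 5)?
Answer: -3058560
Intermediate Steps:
I = 2 (I = -1*(-2) = 2)
(1297 + (-7 - 15*(16 - I)))*(c(-69) - 2892) = (1297 + (-7 - 15*(16 - 1*2)))*(60 - 2892) = (1297 + (-7 - 15*(16 - 2)))*(-2832) = (1297 + (-7 - 15*14))*(-2832) = (1297 + (-7 - 210))*(-2832) = (1297 - 217)*(-2832) = 1080*(-2832) = -3058560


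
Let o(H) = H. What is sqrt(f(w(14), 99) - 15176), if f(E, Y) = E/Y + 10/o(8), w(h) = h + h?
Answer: I*sqrt(66099979)/66 ≈ 123.18*I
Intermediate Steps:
w(h) = 2*h
f(E, Y) = 5/4 + E/Y (f(E, Y) = E/Y + 10/8 = E/Y + 10*(1/8) = E/Y + 5/4 = 5/4 + E/Y)
sqrt(f(w(14), 99) - 15176) = sqrt((5/4 + (2*14)/99) - 15176) = sqrt((5/4 + 28*(1/99)) - 15176) = sqrt((5/4 + 28/99) - 15176) = sqrt(607/396 - 15176) = sqrt(-6009089/396) = I*sqrt(66099979)/66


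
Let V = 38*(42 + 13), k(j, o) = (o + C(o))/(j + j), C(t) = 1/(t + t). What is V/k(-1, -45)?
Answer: 376200/4051 ≈ 92.866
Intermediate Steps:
C(t) = 1/(2*t)
k(j, o) = (o + 1/(2*o))/(2*j) (k(j, o) = (o + 1/(2*o))/(j + j) = (o + 1/(2*o))/((2*j)) = (o + 1/(2*o))*(1/(2*j)) = (o + 1/(2*o))/(2*j))
V = 2090 (V = 38*55 = 2090)
V/k(-1, -45) = 2090/(((¼)*(1 + 2*(-45)²)/(-1*(-45)))) = 2090/(((¼)*(-1)*(-1/45)*(1 + 2*2025))) = 2090/(((¼)*(-1)*(-1/45)*(1 + 4050))) = 2090/(((¼)*(-1)*(-1/45)*4051)) = 2090/(4051/180) = 2090*(180/4051) = 376200/4051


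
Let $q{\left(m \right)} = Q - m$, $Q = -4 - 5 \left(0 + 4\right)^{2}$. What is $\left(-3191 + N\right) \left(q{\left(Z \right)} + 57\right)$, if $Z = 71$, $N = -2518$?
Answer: $559482$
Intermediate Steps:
$Q = -84$ ($Q = -4 - 5 \cdot 4^{2} = -4 - 80 = -84$)
$q{\left(m \right)} = -84 - m$
$\left(-3191 + N\right) \left(q{\left(Z \right)} + 57\right) = \left(-3191 - 2518\right) \left(\left(-84 - 71\right) + 57\right) = - 5709 \left(\left(-84 - 71\right) + 57\right) = - 5709 \left(-155 + 57\right) = \left(-5709\right) \left(-98\right) = 559482$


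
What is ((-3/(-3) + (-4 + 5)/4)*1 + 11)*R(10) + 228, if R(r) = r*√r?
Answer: 228 + 245*√10/2 ≈ 615.38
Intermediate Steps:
R(r) = r^(3/2)
((-3/(-3) + (-4 + 5)/4)*1 + 11)*R(10) + 228 = ((-3/(-3) + (-4 + 5)/4)*1 + 11)*10^(3/2) + 228 = ((-3*(-⅓) + 1*(¼))*1 + 11)*(10*√10) + 228 = ((1 + ¼)*1 + 11)*(10*√10) + 228 = ((5/4)*1 + 11)*(10*√10) + 228 = (5/4 + 11)*(10*√10) + 228 = 49*(10*√10)/4 + 228 = 245*√10/2 + 228 = 228 + 245*√10/2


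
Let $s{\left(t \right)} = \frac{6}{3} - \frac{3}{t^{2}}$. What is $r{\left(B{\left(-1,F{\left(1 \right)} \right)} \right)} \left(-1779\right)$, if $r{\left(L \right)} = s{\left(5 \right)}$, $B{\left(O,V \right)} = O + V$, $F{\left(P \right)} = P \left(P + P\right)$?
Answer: $- \frac{83613}{25} \approx -3344.5$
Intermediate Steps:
$F{\left(P \right)} = 2 P^{2}$ ($F{\left(P \right)} = P 2 P = 2 P^{2}$)
$s{\left(t \right)} = 2 - \frac{3}{t^{2}}$ ($s{\left(t \right)} = 6 \cdot \frac{1}{3} - \frac{3}{t^{2}} = 2 - \frac{3}{t^{2}}$)
$r{\left(L \right)} = \frac{47}{25}$ ($r{\left(L \right)} = 2 - \frac{3}{25} = \frac{47}{25}$)
$r{\left(B{\left(-1,F{\left(1 \right)} \right)} \right)} \left(-1779\right) = \frac{47}{25} \left(-1779\right) = - \frac{83613}{25}$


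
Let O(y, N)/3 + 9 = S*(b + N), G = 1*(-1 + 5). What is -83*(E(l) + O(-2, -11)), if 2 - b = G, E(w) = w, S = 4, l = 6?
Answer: 14691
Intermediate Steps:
G = 4 (G = 1*4 = 4)
b = -2 (b = 2 - 1*4 = 2 - 4 = -2)
O(y, N) = -51 + 12*N (O(y, N) = -27 + 3*(4*(-2 + N)) = -27 + 3*(-8 + 4*N) = -27 + (-24 + 12*N) = -51 + 12*N)
-83*(E(l) + O(-2, -11)) = -83*(6 + (-51 + 12*(-11))) = -83*(6 + (-51 - 132)) = -83*(6 - 183) = -83*(-177) = 14691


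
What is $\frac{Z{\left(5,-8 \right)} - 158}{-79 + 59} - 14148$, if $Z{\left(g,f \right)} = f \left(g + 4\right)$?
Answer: $- \frac{28273}{2} \approx -14137.0$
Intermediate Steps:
$Z{\left(g,f \right)} = f \left(4 + g\right)$
$\frac{Z{\left(5,-8 \right)} - 158}{-79 + 59} - 14148 = \frac{- 8 \left(4 + 5\right) - 158}{-79 + 59} - 14148 = \frac{\left(-8\right) 9 - 158}{-20} - 14148 = \left(-72 - 158\right) \left(- \frac{1}{20}\right) - 14148 = \left(-230\right) \left(- \frac{1}{20}\right) - 14148 = \frac{23}{2} - 14148 = - \frac{28273}{2}$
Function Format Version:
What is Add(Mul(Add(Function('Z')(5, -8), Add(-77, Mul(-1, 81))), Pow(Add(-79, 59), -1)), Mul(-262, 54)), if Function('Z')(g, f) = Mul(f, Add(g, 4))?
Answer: Rational(-28273, 2) ≈ -14137.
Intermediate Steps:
Function('Z')(g, f) = Mul(f, Add(4, g))
Add(Mul(Add(Function('Z')(5, -8), Add(-77, Mul(-1, 81))), Pow(Add(-79, 59), -1)), Mul(-262, 54)) = Add(Mul(Add(Mul(-8, Add(4, 5)), Add(-77, Mul(-1, 81))), Pow(Add(-79, 59), -1)), Mul(-262, 54)) = Add(Mul(Add(Mul(-8, 9), Add(-77, -81)), Pow(-20, -1)), -14148) = Add(Mul(Add(-72, -158), Rational(-1, 20)), -14148) = Add(Mul(-230, Rational(-1, 20)), -14148) = Add(Rational(23, 2), -14148) = Rational(-28273, 2)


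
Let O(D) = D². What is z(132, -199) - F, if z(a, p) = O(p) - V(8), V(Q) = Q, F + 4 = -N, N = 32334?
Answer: 71931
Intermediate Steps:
F = -32338 (F = -4 - 1*32334 = -4 - 32334 = -32338)
z(a, p) = -8 + p² (z(a, p) = p² - 1*8 = p² - 8 = -8 + p²)
z(132, -199) - F = (-8 + (-199)²) - 1*(-32338) = (-8 + 39601) + 32338 = 39593 + 32338 = 71931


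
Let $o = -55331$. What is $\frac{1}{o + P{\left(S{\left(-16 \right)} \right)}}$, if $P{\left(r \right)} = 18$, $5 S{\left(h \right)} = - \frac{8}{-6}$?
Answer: $- \frac{1}{55313} \approx -1.8079 \cdot 10^{-5}$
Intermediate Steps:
$S{\left(h \right)} = \frac{4}{15}$ ($S{\left(h \right)} = \frac{\left(-8\right) \frac{1}{-6}}{5} = \frac{\left(-8\right) \left(- \frac{1}{6}\right)}{5} = \frac{1}{5} \cdot \frac{4}{3} = \frac{4}{15}$)
$\frac{1}{o + P{\left(S{\left(-16 \right)} \right)}} = \frac{1}{-55331 + 18} = \frac{1}{-55313} = - \frac{1}{55313}$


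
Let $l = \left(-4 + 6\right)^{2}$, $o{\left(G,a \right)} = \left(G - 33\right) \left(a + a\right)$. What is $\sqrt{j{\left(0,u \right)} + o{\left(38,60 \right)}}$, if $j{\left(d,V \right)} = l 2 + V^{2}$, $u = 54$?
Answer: $2 \sqrt{881} \approx 59.363$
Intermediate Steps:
$o{\left(G,a \right)} = 2 a \left(-33 + G\right)$ ($o{\left(G,a \right)} = \left(-33 + G\right) 2 a = 2 a \left(-33 + G\right)$)
$l = 4$ ($l = 2^{2} = 4$)
$j{\left(d,V \right)} = 8 + V^{2}$ ($j{\left(d,V \right)} = 4 \cdot 2 + V^{2} = 8 + V^{2}$)
$\sqrt{j{\left(0,u \right)} + o{\left(38,60 \right)}} = \sqrt{\left(8 + 54^{2}\right) + 2 \cdot 60 \left(-33 + 38\right)} = \sqrt{\left(8 + 2916\right) + 2 \cdot 60 \cdot 5} = \sqrt{2924 + 600} = \sqrt{3524} = 2 \sqrt{881}$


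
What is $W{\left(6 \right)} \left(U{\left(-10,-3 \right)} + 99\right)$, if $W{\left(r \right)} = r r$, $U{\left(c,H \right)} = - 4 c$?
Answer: $5004$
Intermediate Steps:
$W{\left(r \right)} = r^{2}$
$W{\left(6 \right)} \left(U{\left(-10,-3 \right)} + 99\right) = 6^{2} \left(\left(-4\right) \left(-10\right) + 99\right) = 36 \left(40 + 99\right) = 36 \cdot 139 = 5004$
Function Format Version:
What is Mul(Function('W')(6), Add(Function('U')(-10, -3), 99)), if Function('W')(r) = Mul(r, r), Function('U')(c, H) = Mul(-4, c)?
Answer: 5004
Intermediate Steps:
Function('W')(r) = Pow(r, 2)
Mul(Function('W')(6), Add(Function('U')(-10, -3), 99)) = Mul(Pow(6, 2), Add(Mul(-4, -10), 99)) = Mul(36, Add(40, 99)) = Mul(36, 139) = 5004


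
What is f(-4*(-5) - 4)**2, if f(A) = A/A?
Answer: 1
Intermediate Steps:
f(A) = 1
f(-4*(-5) - 4)**2 = 1**2 = 1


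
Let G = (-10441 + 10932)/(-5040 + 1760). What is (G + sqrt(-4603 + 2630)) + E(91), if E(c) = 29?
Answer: 94629/3280 + I*sqrt(1973) ≈ 28.85 + 44.418*I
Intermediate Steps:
G = -491/3280 (G = 491/(-3280) = 491*(-1/3280) = -491/3280 ≈ -0.14970)
(G + sqrt(-4603 + 2630)) + E(91) = (-491/3280 + sqrt(-4603 + 2630)) + 29 = (-491/3280 + sqrt(-1973)) + 29 = (-491/3280 + I*sqrt(1973)) + 29 = 94629/3280 + I*sqrt(1973)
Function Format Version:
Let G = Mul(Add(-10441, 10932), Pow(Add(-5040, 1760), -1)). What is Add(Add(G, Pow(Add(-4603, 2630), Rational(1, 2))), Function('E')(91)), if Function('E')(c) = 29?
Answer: Add(Rational(94629, 3280), Mul(I, Pow(1973, Rational(1, 2)))) ≈ Add(28.850, Mul(44.418, I))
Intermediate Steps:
G = Rational(-491, 3280) (G = Mul(491, Pow(-3280, -1)) = Mul(491, Rational(-1, 3280)) = Rational(-491, 3280) ≈ -0.14970)
Add(Add(G, Pow(Add(-4603, 2630), Rational(1, 2))), Function('E')(91)) = Add(Add(Rational(-491, 3280), Pow(Add(-4603, 2630), Rational(1, 2))), 29) = Add(Add(Rational(-491, 3280), Pow(-1973, Rational(1, 2))), 29) = Add(Add(Rational(-491, 3280), Mul(I, Pow(1973, Rational(1, 2)))), 29) = Add(Rational(94629, 3280), Mul(I, Pow(1973, Rational(1, 2))))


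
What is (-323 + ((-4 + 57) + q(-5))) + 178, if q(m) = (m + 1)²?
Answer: -76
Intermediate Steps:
q(m) = (1 + m)²
(-323 + ((-4 + 57) + q(-5))) + 178 = (-323 + ((-4 + 57) + (1 - 5)²)) + 178 = (-323 + (53 + (-4)²)) + 178 = (-323 + (53 + 16)) + 178 = (-323 + 69) + 178 = -254 + 178 = -76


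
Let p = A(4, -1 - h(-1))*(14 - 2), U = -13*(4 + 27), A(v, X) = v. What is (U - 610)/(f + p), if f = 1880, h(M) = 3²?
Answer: -1013/1928 ≈ -0.52541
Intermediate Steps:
h(M) = 9
U = -403 (U = -13*31 = -403)
p = 48 (p = 4*(14 - 2) = 4*12 = 48)
(U - 610)/(f + p) = (-403 - 610)/(1880 + 48) = -1013/1928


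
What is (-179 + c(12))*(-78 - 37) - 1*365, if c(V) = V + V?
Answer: 17460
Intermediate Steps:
c(V) = 2*V
(-179 + c(12))*(-78 - 37) - 1*365 = (-179 + 2*12)*(-78 - 37) - 1*365 = (-179 + 24)*(-115) - 365 = -155*(-115) - 365 = 17825 - 365 = 17460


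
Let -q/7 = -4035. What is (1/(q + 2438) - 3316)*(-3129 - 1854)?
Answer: 506994472941/30683 ≈ 1.6524e+7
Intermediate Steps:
q = 28245 (q = -7*(-4035) = 28245)
(1/(q + 2438) - 3316)*(-3129 - 1854) = (1/(28245 + 2438) - 3316)*(-3129 - 1854) = (1/30683 - 3316)*(-4983) = -101744827/30683*(-4983) = 506994472941/30683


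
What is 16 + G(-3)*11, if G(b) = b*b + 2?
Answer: 137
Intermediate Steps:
G(b) = 2 + b² (G(b) = b² + 2 = 2 + b²)
16 + G(-3)*11 = 16 + (2 + (-3)²)*11 = 16 + (2 + 9)*11 = 16 + 11*11 = 16 + 121 = 137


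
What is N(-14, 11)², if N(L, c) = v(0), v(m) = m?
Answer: 0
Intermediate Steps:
N(L, c) = 0
N(-14, 11)² = 0² = 0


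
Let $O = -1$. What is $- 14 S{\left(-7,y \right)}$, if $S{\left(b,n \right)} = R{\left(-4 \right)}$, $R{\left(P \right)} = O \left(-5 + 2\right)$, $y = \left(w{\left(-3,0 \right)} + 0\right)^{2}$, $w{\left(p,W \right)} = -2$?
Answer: $-42$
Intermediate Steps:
$y = 4$ ($y = \left(-2 + 0\right)^{2} = \left(-2\right)^{2} = 4$)
$R{\left(P \right)} = 3$ ($R{\left(P \right)} = - (-5 + 2) = \left(-1\right) \left(-3\right) = 3$)
$S{\left(b,n \right)} = 3$
$- 14 S{\left(-7,y \right)} = \left(-14\right) 3 = -42$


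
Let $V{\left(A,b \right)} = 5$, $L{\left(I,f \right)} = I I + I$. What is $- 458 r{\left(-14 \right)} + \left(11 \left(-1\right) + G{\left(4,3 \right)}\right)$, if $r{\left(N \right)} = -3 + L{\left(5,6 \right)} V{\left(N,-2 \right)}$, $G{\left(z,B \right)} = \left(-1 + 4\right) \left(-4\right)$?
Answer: $-67349$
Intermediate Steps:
$G{\left(z,B \right)} = -12$ ($G{\left(z,B \right)} = 3 \left(-4\right) = -12$)
$L{\left(I,f \right)} = I + I^{2}$ ($L{\left(I,f \right)} = I^{2} + I = I + I^{2}$)
$r{\left(N \right)} = 147$ ($r{\left(N \right)} = -3 + 5 \left(1 + 5\right) 5 = -3 + 5 \cdot 6 \cdot 5 = -3 + 30 \cdot 5 = -3 + 150 = 147$)
$- 458 r{\left(-14 \right)} + \left(11 \left(-1\right) + G{\left(4,3 \right)}\right) = \left(-458\right) 147 + \left(11 \left(-1\right) - 12\right) = -67326 - 23 = -67349$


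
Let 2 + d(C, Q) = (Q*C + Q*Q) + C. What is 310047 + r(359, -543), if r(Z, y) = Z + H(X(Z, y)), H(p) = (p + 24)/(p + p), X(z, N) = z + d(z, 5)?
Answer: 98398862/317 ≈ 3.1041e+5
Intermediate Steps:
d(C, Q) = -2 + C + Q² + C*Q (d(C, Q) = -2 + ((Q*C + Q*Q) + C) = -2 + ((C*Q + Q²) + C) = -2 + ((Q² + C*Q) + C) = -2 + (C + Q² + C*Q) = -2 + C + Q² + C*Q)
X(z, N) = 23 + 7*z (X(z, N) = z + (-2 + z + 5² + z*5) = z + (-2 + z + 25 + 5*z) = z + (23 + 6*z) = 23 + 7*z)
H(p) = (24 + p)/(2*p) (H(p) = (24 + p)/((2*p)) = (24 + p)*(1/(2*p)) = (24 + p)/(2*p))
r(Z, y) = Z + (47 + 7*Z)/(2*(23 + 7*Z)) (r(Z, y) = Z + (24 + (23 + 7*Z))/(2*(23 + 7*Z)) = Z + (47 + 7*Z)/(2*(23 + 7*Z)))
310047 + r(359, -543) = 310047 + (47 + 14*359² + 53*359)/(2*(23 + 7*359)) = 310047 + (47 + 14*128881 + 19027)/(2*(23 + 2513)) = 310047 + (½)*(47 + 1804334 + 19027)/2536 = 310047 + (½)*(1/2536)*1823408 = 310047 + 113963/317 = 98398862/317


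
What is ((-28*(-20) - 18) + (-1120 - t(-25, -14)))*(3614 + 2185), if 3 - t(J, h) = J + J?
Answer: -3659169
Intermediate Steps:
t(J, h) = 3 - 2*J (t(J, h) = 3 - (J + J) = 3 - 2*J)
((-28*(-20) - 18) + (-1120 - t(-25, -14)))*(3614 + 2185) = ((-28*(-20) - 18) + (-1120 - (3 - 2*(-25))))*(3614 + 2185) = ((560 - 18) + (-1120 - (3 + 50)))*5799 = (542 + (-1120 - 1*53))*5799 = (542 + (-1120 - 53))*5799 = (542 - 1173)*5799 = -631*5799 = -3659169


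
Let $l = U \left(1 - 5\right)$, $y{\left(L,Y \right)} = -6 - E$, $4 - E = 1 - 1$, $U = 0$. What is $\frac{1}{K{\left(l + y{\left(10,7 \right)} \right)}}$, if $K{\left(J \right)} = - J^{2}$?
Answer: $- \frac{1}{100} \approx -0.01$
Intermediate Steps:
$E = 4$ ($E = 4 - \left(1 - 1\right) = 4 - 0 = 4 + 0 = 4$)
$y{\left(L,Y \right)} = -10$ ($y{\left(L,Y \right)} = -6 - 4 = -10$)
$l = 0$ ($l = 0 \left(1 - 5\right) = 0 \left(-4\right) = 0$)
$\frac{1}{K{\left(l + y{\left(10,7 \right)} \right)}} = \frac{1}{\left(-1\right) \left(0 - 10\right)^{2}} = \frac{1}{\left(-1\right) \left(-10\right)^{2}} = \frac{1}{\left(-1\right) 100} = \frac{1}{-100} = - \frac{1}{100}$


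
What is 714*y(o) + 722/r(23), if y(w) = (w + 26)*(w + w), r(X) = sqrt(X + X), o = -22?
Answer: -125664 + 361*sqrt(46)/23 ≈ -1.2556e+5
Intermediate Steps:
r(X) = sqrt(2)*sqrt(X) (r(X) = sqrt(2*X) = sqrt(2)*sqrt(X))
y(w) = 2*w*(26 + w) (y(w) = (26 + w)*(2*w) = 2*w*(26 + w))
714*y(o) + 722/r(23) = 714*(2*(-22)*(26 - 22)) + 722/((sqrt(2)*sqrt(23))) = 714*(2*(-22)*4) + 722/(sqrt(46)) = 714*(-176) + 722*(sqrt(46)/46) = -125664 + 361*sqrt(46)/23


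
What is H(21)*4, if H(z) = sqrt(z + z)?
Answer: 4*sqrt(42) ≈ 25.923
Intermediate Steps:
H(z) = sqrt(2)*sqrt(z) (H(z) = sqrt(2*z) = sqrt(2)*sqrt(z))
H(21)*4 = (sqrt(2)*sqrt(21))*4 = sqrt(42)*4 = 4*sqrt(42)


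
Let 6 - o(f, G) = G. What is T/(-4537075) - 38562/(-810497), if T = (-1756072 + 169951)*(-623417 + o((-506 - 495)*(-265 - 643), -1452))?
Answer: -799556923791730233/3677285676275 ≈ -2.1743e+5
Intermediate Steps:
o(f, G) = 6 - G
T = 986502231039 (T = (-1756072 + 169951)*(-623417 + (6 - 1*(-1452))) = -1586121*(-623417 + (6 + 1452)) = -1586121*(-623417 + 1458) = -1586121*(-621959) = 986502231039)
T/(-4537075) - 38562/(-810497) = 986502231039/(-4537075) - 38562/(-810497) = 986502231039*(-1/4537075) - 38562*(-1/810497) = -986502231039/4537075 + 38562/810497 = -799556923791730233/3677285676275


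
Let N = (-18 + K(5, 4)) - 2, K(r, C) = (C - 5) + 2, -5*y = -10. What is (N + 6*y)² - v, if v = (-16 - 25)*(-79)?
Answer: -3190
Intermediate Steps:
y = 2 (y = -⅕*(-10) = 2)
K(r, C) = -3 + C (K(r, C) = (-5 + C) + 2 = -3 + C)
N = -19 (N = (-18 + (-3 + 4)) - 2 = (-18 + 1) - 2 = -17 - 2 = -19)
v = 3239 (v = -41*(-79) = 3239)
(N + 6*y)² - v = (-19 + 6*2)² - 1*3239 = (-19 + 12)² - 3239 = (-7)² - 3239 = 49 - 3239 = -3190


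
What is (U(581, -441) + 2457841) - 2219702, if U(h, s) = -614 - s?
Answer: 237966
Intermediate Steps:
(U(581, -441) + 2457841) - 2219702 = ((-614 - 1*(-441)) + 2457841) - 2219702 = ((-614 + 441) + 2457841) - 2219702 = (-173 + 2457841) - 2219702 = 2457668 - 2219702 = 237966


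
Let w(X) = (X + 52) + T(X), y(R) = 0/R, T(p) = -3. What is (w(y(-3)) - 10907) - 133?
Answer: -10991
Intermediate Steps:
y(R) = 0
w(X) = 49 + X (w(X) = (X + 52) - 3 = (52 + X) - 3 = 49 + X)
(w(y(-3)) - 10907) - 133 = ((49 + 0) - 10907) - 133 = (49 - 10907) - 133 = -10858 - 133 = -10991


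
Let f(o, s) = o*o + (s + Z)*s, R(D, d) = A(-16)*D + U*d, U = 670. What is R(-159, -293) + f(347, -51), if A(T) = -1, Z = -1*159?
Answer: -65032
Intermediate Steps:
Z = -159
R(D, d) = -D + 670*d
f(o, s) = o**2 + s*(-159 + s) (f(o, s) = o*o + (s - 159)*s = o**2 + (-159 + s)*s = o**2 + s*(-159 + s))
R(-159, -293) + f(347, -51) = (-1*(-159) + 670*(-293)) + (347**2 + (-51)**2 - 159*(-51)) = (159 - 196310) + (120409 + 2601 + 8109) = -196151 + 131119 = -65032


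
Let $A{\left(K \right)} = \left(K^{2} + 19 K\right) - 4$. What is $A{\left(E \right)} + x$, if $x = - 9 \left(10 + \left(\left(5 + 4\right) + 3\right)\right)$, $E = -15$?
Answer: $-262$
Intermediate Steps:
$A{\left(K \right)} = -4 + K^{2} + 19 K$
$x = -198$ ($x = - 9 \left(10 + \left(9 + 3\right)\right) = - 9 \left(10 + 12\right) = \left(-9\right) 22 = -198$)
$A{\left(E \right)} + x = \left(-4 + \left(-15\right)^{2} + 19 \left(-15\right)\right) - 198 = \left(-4 + 225 - 285\right) - 198 = -64 - 198 = -262$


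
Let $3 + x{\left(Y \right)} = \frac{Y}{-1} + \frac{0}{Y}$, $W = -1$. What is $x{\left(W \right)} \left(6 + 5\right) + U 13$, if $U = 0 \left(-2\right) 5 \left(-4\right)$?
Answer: $-22$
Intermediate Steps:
$x{\left(Y \right)} = -3 - Y$ ($x{\left(Y \right)} = -3 + \left(\frac{Y}{-1} + \frac{0}{Y}\right) = -3 + \left(Y \left(-1\right) + 0\right) = -3 + \left(- Y + 0\right) = -3 - Y$)
$U = 0$ ($U = 0 \left(\left(-10\right) \left(-4\right)\right) = 0 \cdot 40 = 0$)
$x{\left(W \right)} \left(6 + 5\right) + U 13 = \left(-3 - -1\right) \left(6 + 5\right) + 0 \cdot 13 = \left(-3 + 1\right) 11 + 0 = \left(-2\right) 11 + 0 = -22 + 0 = -22$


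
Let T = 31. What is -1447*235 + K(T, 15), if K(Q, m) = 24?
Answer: -340021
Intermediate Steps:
-1447*235 + K(T, 15) = -1447*235 + 24 = -340045 + 24 = -340021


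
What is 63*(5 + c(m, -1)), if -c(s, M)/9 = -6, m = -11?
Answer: 3717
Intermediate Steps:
c(s, M) = 54 (c(s, M) = -9*(-6) = 54)
63*(5 + c(m, -1)) = 63*(5 + 54) = 63*59 = 3717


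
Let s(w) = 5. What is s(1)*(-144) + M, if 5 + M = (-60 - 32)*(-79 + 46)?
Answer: 2311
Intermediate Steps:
M = 3031 (M = -5 + (-60 - 32)*(-79 + 46) = -5 - 92*(-33) = -5 + 3036 = 3031)
s(1)*(-144) + M = 5*(-144) + 3031 = -720 + 3031 = 2311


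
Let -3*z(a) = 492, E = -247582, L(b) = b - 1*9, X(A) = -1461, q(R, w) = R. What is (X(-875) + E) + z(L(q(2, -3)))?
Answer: -249207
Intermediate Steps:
L(b) = -9 + b (L(b) = b - 9 = -9 + b)
z(a) = -164 (z(a) = -⅓*492 = -164)
(X(-875) + E) + z(L(q(2, -3))) = (-1461 - 247582) - 164 = -249043 - 164 = -249207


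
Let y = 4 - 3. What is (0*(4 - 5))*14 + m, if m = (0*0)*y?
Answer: 0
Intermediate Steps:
y = 1
m = 0 (m = (0*0)*1 = 0*1 = 0)
(0*(4 - 5))*14 + m = (0*(4 - 5))*14 + 0 = (0*(-1))*14 + 0 = 0*14 + 0 = 0 + 0 = 0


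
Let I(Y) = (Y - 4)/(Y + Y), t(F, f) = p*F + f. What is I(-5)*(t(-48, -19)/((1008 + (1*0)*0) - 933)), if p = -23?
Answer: 651/50 ≈ 13.020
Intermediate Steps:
t(F, f) = f - 23*F (t(F, f) = -23*F + f = f - 23*F)
I(Y) = (-4 + Y)/(2*Y) (I(Y) = (-4 + Y)/((2*Y)) = (-4 + Y)*(1/(2*Y)) = (-4 + Y)/(2*Y))
I(-5)*(t(-48, -19)/((1008 + (1*0)*0) - 933)) = ((1/2)*(-4 - 5)/(-5))*((-19 - 23*(-48))/((1008 + (1*0)*0) - 933)) = ((1/2)*(-1/5)*(-9))*((-19 + 1104)/((1008 + 0*0) - 933)) = 9*(1085/((1008 + 0) - 933))/10 = 9*(1085/(1008 - 933))/10 = 9*(1085/75)/10 = 9*(1085*(1/75))/10 = (9/10)*(217/15) = 651/50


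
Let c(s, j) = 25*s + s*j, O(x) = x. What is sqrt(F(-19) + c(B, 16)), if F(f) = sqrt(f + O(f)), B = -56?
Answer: sqrt(-2296 + I*sqrt(38)) ≈ 0.06432 + 47.917*I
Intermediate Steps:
c(s, j) = 25*s + j*s
F(f) = sqrt(2)*sqrt(f) (F(f) = sqrt(f + f) = sqrt(2*f) = sqrt(2)*sqrt(f))
sqrt(F(-19) + c(B, 16)) = sqrt(sqrt(2)*sqrt(-19) - 56*(25 + 16)) = sqrt(sqrt(2)*(I*sqrt(19)) - 56*41) = sqrt(I*sqrt(38) - 2296) = sqrt(-2296 + I*sqrt(38))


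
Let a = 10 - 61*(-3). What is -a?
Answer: -193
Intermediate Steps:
a = 193 (a = 10 + 183 = 193)
-a = -1*193 = -193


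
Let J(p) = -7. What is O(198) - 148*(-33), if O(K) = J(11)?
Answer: 4877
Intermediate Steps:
O(K) = -7
O(198) - 148*(-33) = -7 - 148*(-33) = -7 + 4884 = 4877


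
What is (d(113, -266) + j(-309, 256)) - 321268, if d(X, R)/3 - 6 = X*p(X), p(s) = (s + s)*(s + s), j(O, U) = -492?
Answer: 16993022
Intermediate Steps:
p(s) = 4*s² (p(s) = (2*s)*(2*s) = 4*s²)
d(X, R) = 18 + 12*X³ (d(X, R) = 18 + 3*(X*(4*X²)) = 18 + 3*(4*X³) = 18 + 12*X³)
(d(113, -266) + j(-309, 256)) - 321268 = ((18 + 12*113³) - 492) - 321268 = ((18 + 12*1442897) - 492) - 321268 = ((18 + 17314764) - 492) - 321268 = (17314782 - 492) - 321268 = 17314290 - 321268 = 16993022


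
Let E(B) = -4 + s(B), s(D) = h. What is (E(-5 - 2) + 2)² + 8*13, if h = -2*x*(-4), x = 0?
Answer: 108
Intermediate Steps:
h = 0 (h = -2*0*(-4) = 0*(-4) = 0)
s(D) = 0
E(B) = -4 (E(B) = -4 + 0 = -4)
(E(-5 - 2) + 2)² + 8*13 = (-4 + 2)² + 8*13 = (-2)² + 104 = 4 + 104 = 108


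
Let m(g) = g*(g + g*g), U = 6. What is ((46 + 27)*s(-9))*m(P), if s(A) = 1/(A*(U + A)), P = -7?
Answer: -7154/9 ≈ -794.89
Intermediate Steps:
m(g) = g*(g + g**2)
s(A) = 1/(A*(6 + A))
((46 + 27)*s(-9))*m(P) = ((46 + 27)*(1/((-9)*(6 - 9))))*((-7)**2*(1 - 7)) = (73*(-1/9/(-3)))*(49*(-6)) = (73*(-1/9*(-1/3)))*(-294) = (73*(1/27))*(-294) = (73/27)*(-294) = -7154/9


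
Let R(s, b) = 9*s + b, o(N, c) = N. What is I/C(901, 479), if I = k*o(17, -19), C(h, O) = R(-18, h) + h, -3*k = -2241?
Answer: 12699/1640 ≈ 7.7433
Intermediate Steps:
k = 747 (k = -⅓*(-2241) = 747)
R(s, b) = b + 9*s
C(h, O) = -162 + 2*h (C(h, O) = (h + 9*(-18)) + h = (h - 162) + h = (-162 + h) + h = -162 + 2*h)
I = 12699 (I = 747*17 = 12699)
I/C(901, 479) = 12699/(-162 + 2*901) = 12699/(-162 + 1802) = 12699/1640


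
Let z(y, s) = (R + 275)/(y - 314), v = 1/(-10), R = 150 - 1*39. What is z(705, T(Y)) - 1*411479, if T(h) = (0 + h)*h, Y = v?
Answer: -160887903/391 ≈ -4.1148e+5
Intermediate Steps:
R = 111 (R = 150 - 39 = 111)
v = -1/10 ≈ -0.10000
Y = -1/10 ≈ -0.10000
T(h) = h**2 (T(h) = h*h = h**2)
z(y, s) = 386/(-314 + y) (z(y, s) = (111 + 275)/(y - 314) = 386/(-314 + y))
z(705, T(Y)) - 1*411479 = 386/(-314 + 705) - 1*411479 = 386/391 - 411479 = -160887903/391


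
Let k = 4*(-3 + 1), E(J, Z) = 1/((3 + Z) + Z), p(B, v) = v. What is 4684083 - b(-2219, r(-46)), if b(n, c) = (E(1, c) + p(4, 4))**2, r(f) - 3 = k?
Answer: 229519338/49 ≈ 4.6841e+6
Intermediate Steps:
E(J, Z) = 1/(3 + 2*Z)
k = -8 (k = 4*(-2) = -8)
r(f) = -5 (r(f) = 3 - 8 = -5)
b(n, c) = (4 + 1/(3 + 2*c))**2 (b(n, c) = (1/(3 + 2*c) + 4)**2 = (4 + 1/(3 + 2*c))**2)
4684083 - b(-2219, r(-46)) = 4684083 - (13 + 8*(-5))**2/(3 + 2*(-5))**2 = 4684083 - (13 - 40)**2/(3 - 10)**2 = 4684083 - (-27)**2/(-7)**2 = 4684083 - 729/49 = 229519338/49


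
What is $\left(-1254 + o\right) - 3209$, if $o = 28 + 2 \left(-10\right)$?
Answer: $-4455$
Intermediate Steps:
$o = 8$ ($o = 28 - 20 = 8$)
$\left(-1254 + o\right) - 3209 = \left(-1254 + 8\right) - 3209 = -1246 - 3209 = -4455$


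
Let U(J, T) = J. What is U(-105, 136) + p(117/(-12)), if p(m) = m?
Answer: -459/4 ≈ -114.75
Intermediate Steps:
U(-105, 136) + p(117/(-12)) = -105 + 117/(-12) = -105 + 117*(-1/12) = -105 - 39/4 = -459/4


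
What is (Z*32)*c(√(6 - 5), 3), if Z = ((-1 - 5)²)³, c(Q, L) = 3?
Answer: 4478976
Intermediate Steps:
Z = 46656 (Z = ((-6)²)³ = 36³ = 46656)
(Z*32)*c(√(6 - 5), 3) = (46656*32)*3 = 1492992*3 = 4478976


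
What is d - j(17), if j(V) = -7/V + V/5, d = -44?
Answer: -3994/85 ≈ -46.988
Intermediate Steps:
j(V) = -7/V + V/5 (j(V) = -7/V + V*(⅕) = -7/V + V/5)
d - j(17) = -44 - (-7/17 + (⅕)*17) = -44 - (-7*1/17 + 17/5) = -44 - (-7/17 + 17/5) = -44 - 1*254/85 = -44 - 254/85 = -3994/85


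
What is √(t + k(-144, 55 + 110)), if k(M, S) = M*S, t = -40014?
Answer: 3*I*√7086 ≈ 252.54*I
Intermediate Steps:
√(t + k(-144, 55 + 110)) = √(-40014 - 144*(55 + 110)) = √(-40014 - 144*165) = √(-40014 - 23760) = √(-63774) = 3*I*√7086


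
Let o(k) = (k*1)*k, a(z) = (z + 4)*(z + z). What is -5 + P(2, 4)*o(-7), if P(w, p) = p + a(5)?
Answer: 4601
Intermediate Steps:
a(z) = 2*z*(4 + z) (a(z) = (4 + z)*(2*z) = 2*z*(4 + z))
o(k) = k² (o(k) = k*k = k²)
P(w, p) = 90 + p (P(w, p) = p + 2*5*(4 + 5) = p + 2*5*9 = p + 90 = 90 + p)
-5 + P(2, 4)*o(-7) = -5 + (90 + 4)*(-7)² = -5 + 94*49 = -5 + 4606 = 4601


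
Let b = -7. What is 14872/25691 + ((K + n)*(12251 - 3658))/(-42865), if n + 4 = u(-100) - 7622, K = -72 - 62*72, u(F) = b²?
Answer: 2674736836499/1101244715 ≈ 2428.8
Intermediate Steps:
u(F) = 49 (u(F) = (-7)² = 49)
K = -4536 (K = -72 - 4464 = -4536)
n = -7577 (n = -4 + (49 - 7622) = -4 - 7573 = -7577)
14872/25691 + ((K + n)*(12251 - 3658))/(-42865) = 14872/25691 + ((-4536 - 7577)*(12251 - 3658))/(-42865) = 14872*(1/25691) - 12113*8593*(-1/42865) = 14872/25691 - 104087009*(-1/42865) = 14872/25691 + 104087009/42865 = 2674736836499/1101244715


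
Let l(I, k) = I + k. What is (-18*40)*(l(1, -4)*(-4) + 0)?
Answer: -8640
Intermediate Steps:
(-18*40)*(l(1, -4)*(-4) + 0) = (-18*40)*((1 - 4)*(-4) + 0) = -720*(-3*(-4) + 0) = -720*(12 + 0) = -720*12 = -8640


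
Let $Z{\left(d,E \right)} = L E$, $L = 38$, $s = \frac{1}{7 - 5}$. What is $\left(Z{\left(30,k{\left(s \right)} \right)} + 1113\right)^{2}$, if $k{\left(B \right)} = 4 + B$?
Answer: $1648656$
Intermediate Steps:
$s = \frac{1}{2} \approx 0.5$
$Z{\left(d,E \right)} = 38 E$
$\left(Z{\left(30,k{\left(s \right)} \right)} + 1113\right)^{2} = \left(38 \left(4 + \frac{1}{2}\right) + 1113\right)^{2} = \left(38 \cdot \frac{9}{2} + 1113\right)^{2} = \left(171 + 1113\right)^{2} = 1284^{2} = 1648656$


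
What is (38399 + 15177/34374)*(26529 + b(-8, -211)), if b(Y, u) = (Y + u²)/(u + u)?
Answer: 288594406895925/284428 ≈ 1.0146e+9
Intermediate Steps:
b(Y, u) = (Y + u²)/(2*u) (b(Y, u) = (Y + u²)/((2*u)) = (Y + u²)*(1/(2*u)) = (Y + u²)/(2*u))
(38399 + 15177/34374)*(26529 + b(-8, -211)) = (38399 + 15177/34374)*(26529 + (½)*(-8 + (-211)²)/(-211)) = (38399 + 15177*(1/34374))*(26529 + (½)*(-1/211)*(-8 + 44521)) = (38399 + 5059/11458)*(26529 + (½)*(-1/211)*44513) = 439980801*(26529 - 44513/422)/11458 = (439980801/11458)*(11150725/422) = 288594406895925/284428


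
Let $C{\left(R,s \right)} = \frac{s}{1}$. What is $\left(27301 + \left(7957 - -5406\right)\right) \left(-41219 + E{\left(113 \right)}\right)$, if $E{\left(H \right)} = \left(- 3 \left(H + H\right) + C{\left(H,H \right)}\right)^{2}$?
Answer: $11304835984$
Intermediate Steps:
$C{\left(R,s \right)} = s$ ($C{\left(R,s \right)} = s 1 = s$)
$E{\left(H \right)} = 25 H^{2}$ ($E{\left(H \right)} = \left(- 3 \left(H + H\right) + H\right)^{2} = \left(- 3 \cdot 2 H + H\right)^{2} = \left(- 6 H + H\right)^{2} = \left(- 5 H\right)^{2} = 25 H^{2}$)
$\left(27301 + \left(7957 - -5406\right)\right) \left(-41219 + E{\left(113 \right)}\right) = \left(27301 + \left(7957 - -5406\right)\right) \left(-41219 + 25 \cdot 113^{2}\right) = \left(27301 + \left(7957 + 5406\right)\right) \left(-41219 + 25 \cdot 12769\right) = \left(27301 + 13363\right) \left(-41219 + 319225\right) = 40664 \cdot 278006 = 11304835984$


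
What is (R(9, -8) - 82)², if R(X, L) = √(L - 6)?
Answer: (82 - I*√14)² ≈ 6710.0 - 613.63*I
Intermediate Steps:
R(X, L) = √(-6 + L)
(R(9, -8) - 82)² = (√(-6 - 8) - 82)² = (√(-14) - 82)² = (I*√14 - 82)² = (-82 + I*√14)²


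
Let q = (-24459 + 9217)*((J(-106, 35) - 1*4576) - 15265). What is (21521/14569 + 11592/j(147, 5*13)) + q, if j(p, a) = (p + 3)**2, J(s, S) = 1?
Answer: 2753552673341843/9105625 ≈ 3.0240e+8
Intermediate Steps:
j(p, a) = (3 + p)**2
q = 302401280 (q = (-24459 + 9217)*((1 - 1*4576) - 15265) = -15242*((1 - 4576) - 15265) = -15242*(-4575 - 15265) = -15242*(-19840) = 302401280)
(21521/14569 + 11592/j(147, 5*13)) + q = (21521/14569 + 11592/((3 + 147)**2)) + 302401280 = (21521*(1/14569) + 11592/(150**2)) + 302401280 = (21521/14569 + 11592/22500) + 302401280 = (21521/14569 + 11592*(1/22500)) + 302401280 = (21521/14569 + 322/625) + 302401280 = 18141843/9105625 + 302401280 = 2753552673341843/9105625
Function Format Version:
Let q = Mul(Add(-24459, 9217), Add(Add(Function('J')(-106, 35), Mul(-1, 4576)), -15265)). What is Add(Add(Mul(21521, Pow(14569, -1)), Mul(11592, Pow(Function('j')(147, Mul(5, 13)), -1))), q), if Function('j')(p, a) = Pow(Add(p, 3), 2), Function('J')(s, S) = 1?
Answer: Rational(2753552673341843, 9105625) ≈ 3.0240e+8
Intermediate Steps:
Function('j')(p, a) = Pow(Add(3, p), 2)
q = 302401280 (q = Mul(Add(-24459, 9217), Add(Add(1, Mul(-1, 4576)), -15265)) = Mul(-15242, Add(Add(1, -4576), -15265)) = Mul(-15242, Add(-4575, -15265)) = Mul(-15242, -19840) = 302401280)
Add(Add(Mul(21521, Pow(14569, -1)), Mul(11592, Pow(Function('j')(147, Mul(5, 13)), -1))), q) = Add(Add(Mul(21521, Pow(14569, -1)), Mul(11592, Pow(Pow(Add(3, 147), 2), -1))), 302401280) = Add(Add(Mul(21521, Rational(1, 14569)), Mul(11592, Pow(Pow(150, 2), -1))), 302401280) = Add(Add(Rational(21521, 14569), Mul(11592, Pow(22500, -1))), 302401280) = Add(Add(Rational(21521, 14569), Mul(11592, Rational(1, 22500))), 302401280) = Add(Add(Rational(21521, 14569), Rational(322, 625)), 302401280) = Add(Rational(18141843, 9105625), 302401280) = Rational(2753552673341843, 9105625)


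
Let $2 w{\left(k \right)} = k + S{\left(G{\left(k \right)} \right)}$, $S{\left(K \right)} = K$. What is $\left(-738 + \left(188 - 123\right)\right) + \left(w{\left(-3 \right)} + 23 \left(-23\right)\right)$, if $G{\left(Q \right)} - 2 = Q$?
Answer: $-1204$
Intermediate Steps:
$G{\left(Q \right)} = 2 + Q$
$w{\left(k \right)} = 1 + k$ ($w{\left(k \right)} = \frac{k + \left(2 + k\right)}{2} = \frac{2 + 2 k}{2} = 1 + k$)
$\left(-738 + \left(188 - 123\right)\right) + \left(w{\left(-3 \right)} + 23 \left(-23\right)\right) = \left(-738 + \left(188 - 123\right)\right) + \left(\left(1 - 3\right) + 23 \left(-23\right)\right) = \left(-738 + 65\right) - 531 = -673 - 531 = -1204$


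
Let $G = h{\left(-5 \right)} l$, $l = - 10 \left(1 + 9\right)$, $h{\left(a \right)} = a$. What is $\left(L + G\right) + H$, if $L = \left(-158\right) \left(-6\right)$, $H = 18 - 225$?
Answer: $1241$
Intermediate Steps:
$l = -100$ ($l = \left(-10\right) 10 = -100$)
$G = 500$ ($G = \left(-5\right) \left(-100\right) = 500$)
$H = -207$ ($H = 18 - 225 = -207$)
$L = 948$
$\left(L + G\right) + H = \left(948 + 500\right) - 207 = 1448 - 207 = 1241$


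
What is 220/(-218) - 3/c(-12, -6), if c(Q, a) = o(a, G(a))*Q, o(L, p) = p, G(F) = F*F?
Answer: -15731/15696 ≈ -1.0022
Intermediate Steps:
G(F) = F²
c(Q, a) = Q*a² (c(Q, a) = a²*Q = Q*a²)
220/(-218) - 3/c(-12, -6) = 220/(-218) - 3/((-12*(-6)²)) = 220*(-1/218) - 3/((-12*36)) = -110/109 - 3/(-432) = -110/109 - 3*(-1/432) = -110/109 + 1/144 = -15731/15696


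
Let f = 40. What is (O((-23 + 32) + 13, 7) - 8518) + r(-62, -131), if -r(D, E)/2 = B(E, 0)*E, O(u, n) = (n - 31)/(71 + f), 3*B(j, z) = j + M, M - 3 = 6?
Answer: -2128190/111 ≈ -19173.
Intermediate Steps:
M = 9 (M = 3 + 6 = 9)
B(j, z) = 3 + j/3 (B(j, z) = (j + 9)/3 = (9 + j)/3 = 3 + j/3)
O(u, n) = -31/111 + n/111 (O(u, n) = (n - 31)/(71 + 40) = (-31 + n)/111 = (-31 + n)*(1/111) = -31/111 + n/111)
r(D, E) = -2*E*(3 + E/3) (r(D, E) = -2*(3 + E/3)*E = -2*E*(3 + E/3))
(O((-23 + 32) + 13, 7) - 8518) + r(-62, -131) = ((-31/111 + (1/111)*7) - 8518) - ⅔*(-131)*(9 - 131) = ((-31/111 + 7/111) - 8518) - ⅔*(-131)*(-122) = (-8/37 - 8518) - 31964/3 = -315174/37 - 31964/3 = -2128190/111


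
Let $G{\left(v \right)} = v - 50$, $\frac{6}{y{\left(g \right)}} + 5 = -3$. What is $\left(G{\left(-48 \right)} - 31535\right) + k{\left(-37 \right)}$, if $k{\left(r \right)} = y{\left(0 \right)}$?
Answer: $- \frac{126535}{4} \approx -31634.0$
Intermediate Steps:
$y{\left(g \right)} = - \frac{3}{4}$ ($y{\left(g \right)} = \frac{6}{-5 - 3} = \frac{6}{-8} = 6 \left(- \frac{1}{8}\right) = - \frac{3}{4}$)
$k{\left(r \right)} = - \frac{3}{4}$
$G{\left(v \right)} = -50 + v$
$\left(G{\left(-48 \right)} - 31535\right) + k{\left(-37 \right)} = \left(\left(-50 - 48\right) - 31535\right) - \frac{3}{4} = \left(-98 - 31535\right) - \frac{3}{4} = -31633 - \frac{3}{4} = - \frac{126535}{4}$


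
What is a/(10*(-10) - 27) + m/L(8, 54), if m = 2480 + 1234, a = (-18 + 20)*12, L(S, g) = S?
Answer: 235743/508 ≈ 464.06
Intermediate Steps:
a = 24 (a = 2*12 = 24)
m = 3714
a/(10*(-10) - 27) + m/L(8, 54) = 24/(10*(-10) - 27) + 3714/8 = 24/(-100 - 27) + 3714*(⅛) = 24/(-127) + 1857/4 = 24*(-1/127) + 1857/4 = -24/127 + 1857/4 = 235743/508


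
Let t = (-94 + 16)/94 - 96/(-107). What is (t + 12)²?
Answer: 3682911969/25290841 ≈ 145.62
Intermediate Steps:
t = 339/5029 (t = -78*1/94 - 96*(-1/107) = -39/47 + 96/107 = 339/5029 ≈ 0.067409)
(t + 12)² = (339/5029 + 12)² = (60687/5029)² = 3682911969/25290841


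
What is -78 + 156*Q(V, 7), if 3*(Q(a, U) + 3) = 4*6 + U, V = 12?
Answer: 1066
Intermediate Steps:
Q(a, U) = 5 + U/3 (Q(a, U) = -3 + (4*6 + U)/3 = -3 + (24 + U)/3 = -3 + (8 + U/3) = 5 + U/3)
-78 + 156*Q(V, 7) = -78 + 156*(5 + (1/3)*7) = -78 + 156*(5 + 7/3) = -78 + 156*(22/3) = -78 + 1144 = 1066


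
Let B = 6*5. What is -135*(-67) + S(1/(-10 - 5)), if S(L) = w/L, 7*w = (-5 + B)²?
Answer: 53940/7 ≈ 7705.7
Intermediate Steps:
B = 30
w = 625/7 (w = (-5 + 30)²/7 = (⅐)*25² = (⅐)*625 = 625/7 ≈ 89.286)
S(L) = 625/(7*L)
-135*(-67) + S(1/(-10 - 5)) = -135*(-67) + 625/(7*(1/(-10 - 5))) = 9045 + 625/(7*(1/(-15))) = 9045 + 625/(7*(-1/15)) = 9045 + (625/7)*(-15) = 9045 - 9375/7 = 53940/7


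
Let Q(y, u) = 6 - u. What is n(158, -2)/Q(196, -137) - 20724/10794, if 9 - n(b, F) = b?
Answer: -761973/257257 ≈ -2.9619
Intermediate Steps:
n(b, F) = 9 - b
n(158, -2)/Q(196, -137) - 20724/10794 = (9 - 1*158)/(6 - 1*(-137)) - 20724/10794 = (9 - 158)/(6 + 137) - 20724*1/10794 = -149/143 - 3454/1799 = -761973/257257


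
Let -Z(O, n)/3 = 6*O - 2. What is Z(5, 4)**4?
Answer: 49787136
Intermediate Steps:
Z(O, n) = 6 - 18*O (Z(O, n) = -3*(6*O - 2) = -3*(-2 + 6*O) = 6 - 18*O)
Z(5, 4)**4 = (6 - 18*5)**4 = (6 - 90)**4 = (-84)**4 = 49787136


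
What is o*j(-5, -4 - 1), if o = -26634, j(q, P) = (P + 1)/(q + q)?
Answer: -53268/5 ≈ -10654.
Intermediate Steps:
j(q, P) = (1 + P)/(2*q) (j(q, P) = (1 + P)/((2*q)) = (1 + P)*(1/(2*q)) = (1 + P)/(2*q))
o*j(-5, -4 - 1) = -13317*(1 + (-4 - 1))/(-5) = -13317*(-1)*(1 - 5)/5 = -13317*(-1)*(-4)/5 = -26634*2/5 = -53268/5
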